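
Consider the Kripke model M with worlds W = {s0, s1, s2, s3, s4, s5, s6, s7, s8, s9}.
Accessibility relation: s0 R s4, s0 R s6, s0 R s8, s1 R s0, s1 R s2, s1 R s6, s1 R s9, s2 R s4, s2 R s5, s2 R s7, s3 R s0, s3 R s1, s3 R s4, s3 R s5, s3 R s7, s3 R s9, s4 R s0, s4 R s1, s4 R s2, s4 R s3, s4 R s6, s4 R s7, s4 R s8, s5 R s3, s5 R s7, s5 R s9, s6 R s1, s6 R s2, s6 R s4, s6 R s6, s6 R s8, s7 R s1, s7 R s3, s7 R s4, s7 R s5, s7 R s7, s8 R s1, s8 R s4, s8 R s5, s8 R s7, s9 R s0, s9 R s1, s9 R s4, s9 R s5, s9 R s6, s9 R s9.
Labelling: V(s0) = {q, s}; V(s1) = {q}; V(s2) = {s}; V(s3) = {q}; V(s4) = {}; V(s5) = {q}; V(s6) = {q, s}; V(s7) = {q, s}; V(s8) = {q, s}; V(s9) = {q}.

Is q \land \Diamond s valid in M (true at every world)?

No

Let φ = q \land \Diamond s. Evaluate φ at each world:
  s0 (successors {s4, s6, s8}): φ is true.
  s1 (successors {s0, s2, s6, s9}): φ is true.
  s2 (successors {s4, s5, s7}): φ is false.
  s3 (successors {s0, s1, s4, s5, s7, s9}): φ is true.
  s4 (successors {s0, s1, s2, s3, s6, s7, s8}): φ is false.
  s5 (successors {s3, s7, s9}): φ is true.
  s6 (successors {s1, s2, s4, s6, s8}): φ is true.
  s7 (successors {s1, s3, s4, s5, s7}): φ is true.
  s8 (successors {s1, s4, s5, s7}): φ is true.
  s9 (successors {s0, s1, s4, s5, s6, s9}): φ is true.
Detail at s2 (counterexample):
  At s2: q is false, \Diamond s is true, so q \land \Diamond s is false.
    At s2: \Diamond s requires s at some successor in {s4, s5, s7}.
      s holds at s7, so \Diamond s is true at s2.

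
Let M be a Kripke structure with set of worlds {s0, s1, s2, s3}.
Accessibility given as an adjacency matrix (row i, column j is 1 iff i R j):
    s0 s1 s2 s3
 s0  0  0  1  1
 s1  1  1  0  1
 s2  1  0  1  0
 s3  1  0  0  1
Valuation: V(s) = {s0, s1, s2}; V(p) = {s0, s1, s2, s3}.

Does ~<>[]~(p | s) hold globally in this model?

Yes

Let φ = ~<>[]~(p | s). Evaluate φ at each world:
  s0 (successors {s2, s3}): φ is true.
  s1 (successors {s0, s1, s3}): φ is true.
  s2 (successors {s0, s2}): φ is true.
  s3 (successors {s0, s3}): φ is true.
For instance, at s0:
  At s0: <>[]~(p | s) is false, so ~<>[]~(p | s) is true.
    At s0: <>[]~(p | s) requires []~(p | s) at some successor in {s2, s3}.
      At s2: []~(p | s) is false.
      At s3: []~(p | s) is false.
    So <>[]~(p | s) is false at s0.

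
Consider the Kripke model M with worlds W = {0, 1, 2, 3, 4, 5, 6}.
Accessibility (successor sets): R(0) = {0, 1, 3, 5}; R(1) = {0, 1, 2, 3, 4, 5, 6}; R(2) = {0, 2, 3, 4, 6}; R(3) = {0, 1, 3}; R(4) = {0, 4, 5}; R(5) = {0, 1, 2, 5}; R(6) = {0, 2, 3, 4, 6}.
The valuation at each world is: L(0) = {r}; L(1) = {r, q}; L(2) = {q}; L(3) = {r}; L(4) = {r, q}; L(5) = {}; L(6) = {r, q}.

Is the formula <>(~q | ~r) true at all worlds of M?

Yes

Let φ = <>(~q | ~r). Evaluate φ at each world:
  0 (successors {0, 1, 3, 5}): φ is true.
  1 (successors {0, 1, 2, 3, 4, 5, 6}): φ is true.
  2 (successors {0, 2, 3, 4, 6}): φ is true.
  3 (successors {0, 1, 3}): φ is true.
  4 (successors {0, 4, 5}): φ is true.
  5 (successors {0, 1, 2, 5}): φ is true.
  6 (successors {0, 2, 3, 4, 6}): φ is true.
For instance, at 6:
  At 6: <>(~q | ~r) requires ~q | ~r at some successor in {0, 2, 3, 4, 6}.
    ~q | ~r holds at 0, so <>(~q | ~r) is true at 6.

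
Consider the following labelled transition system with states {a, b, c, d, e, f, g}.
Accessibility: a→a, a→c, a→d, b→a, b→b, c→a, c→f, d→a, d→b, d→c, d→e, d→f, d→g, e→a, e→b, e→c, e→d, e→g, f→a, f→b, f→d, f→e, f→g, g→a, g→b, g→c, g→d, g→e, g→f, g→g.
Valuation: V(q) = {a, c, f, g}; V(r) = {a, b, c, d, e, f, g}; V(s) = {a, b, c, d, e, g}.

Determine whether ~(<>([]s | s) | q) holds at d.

At d: <>([]s | s) | q is true, so ~(<>([]s | s) | q) is false.
  At d: <>([]s | s) is true, q is false, so <>([]s | s) | q is true.
    At d: <>([]s | s) requires []s | s at some successor in {a, b, c, e, f, g}.
      []s | s holds at a, so <>([]s | s) is true at d.

No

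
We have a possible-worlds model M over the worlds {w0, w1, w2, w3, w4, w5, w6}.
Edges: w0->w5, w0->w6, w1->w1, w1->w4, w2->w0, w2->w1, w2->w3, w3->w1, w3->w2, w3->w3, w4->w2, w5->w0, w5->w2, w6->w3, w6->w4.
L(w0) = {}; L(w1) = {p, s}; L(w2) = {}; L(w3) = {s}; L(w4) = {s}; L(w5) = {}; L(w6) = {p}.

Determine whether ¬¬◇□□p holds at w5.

No

At w5: ¬◇□□p is true, so ¬¬◇□□p is false.
  At w5: ◇□□p is false, so ¬◇□□p is true.
    At w5: ◇□□p requires □□p at some successor in {w0, w2}.
      At w0: □□p is false.
      At w2: □□p is false.
    So ◇□□p is false at w5.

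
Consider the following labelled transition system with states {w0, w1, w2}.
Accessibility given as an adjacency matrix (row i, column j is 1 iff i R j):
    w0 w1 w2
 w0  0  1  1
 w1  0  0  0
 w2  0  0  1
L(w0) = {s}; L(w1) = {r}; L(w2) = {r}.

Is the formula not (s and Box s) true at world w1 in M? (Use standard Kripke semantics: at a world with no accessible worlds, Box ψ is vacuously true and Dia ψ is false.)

Recall that Box ψ holds at a world iff ψ holds at every accessible world, and Dia ψ holds iff ψ holds at some accessible world.
At w1: s and Box s is false, so not (s and Box s) is true.
  At w1: s is false, Box s is true, so s and Box s is false.
    At w1: no accessible worlds, so Box s holds vacuously.

Yes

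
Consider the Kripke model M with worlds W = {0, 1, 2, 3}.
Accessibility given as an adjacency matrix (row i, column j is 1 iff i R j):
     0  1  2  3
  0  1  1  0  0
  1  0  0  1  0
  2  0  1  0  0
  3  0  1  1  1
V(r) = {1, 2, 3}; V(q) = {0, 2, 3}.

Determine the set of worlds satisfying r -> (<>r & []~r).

Let φ = r -> (<>r & []~r). Evaluate φ at each world:
  0 (successors {0, 1}): φ is true.
  1 (successors {2}): φ is false.
  2 (successors {1}): φ is false.
  3 (successors {1, 2, 3}): φ is false.
For instance, at 0:
  At 0: r is false, <>r & []~r is false, so r -> (<>r & []~r) is true.
    At 0: <>r is true, []~r is false, so <>r & []~r is false.
      At 0: <>r requires r at some successor in {0, 1}.
        r holds at 1, so <>r is true at 0.
      At 0: []~r requires ~r at every successor {0, 1}.
        ~r fails at 1, so []~r is false at 0.
Satisfying worlds: {0}

0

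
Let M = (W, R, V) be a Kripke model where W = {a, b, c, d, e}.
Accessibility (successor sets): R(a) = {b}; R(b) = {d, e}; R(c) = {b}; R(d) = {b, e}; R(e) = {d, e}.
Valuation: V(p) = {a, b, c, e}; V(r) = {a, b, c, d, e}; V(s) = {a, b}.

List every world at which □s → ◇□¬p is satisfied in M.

b, d, e

Let φ = □s → ◇□¬p. Evaluate φ at each world:
  a (successors {b}): φ is false.
  b (successors {d, e}): φ is true.
  c (successors {b}): φ is false.
  d (successors {b, e}): φ is true.
  e (successors {d, e}): φ is true.
For instance, at b:
  At b: □s is false, ◇□¬p is false, so □s → ◇□¬p is true.
    At b: □s requires s at every successor {d, e}.
      s fails at d, so □s is false at b.
    At b: ◇□¬p requires □¬p at some successor in {d, e}.
      At d: □¬p is false.
      At e: □¬p is false.
    So ◇□¬p is false at b.
Satisfying worlds: {b, d, e}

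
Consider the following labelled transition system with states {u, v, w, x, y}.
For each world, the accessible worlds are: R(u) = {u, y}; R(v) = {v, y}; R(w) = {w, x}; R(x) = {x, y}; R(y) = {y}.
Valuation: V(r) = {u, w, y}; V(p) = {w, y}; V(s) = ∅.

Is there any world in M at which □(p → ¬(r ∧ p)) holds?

Let φ = □(p → ¬(r ∧ p)). Evaluate φ at each world:
  u (successors {u, y}): φ is false.
  v (successors {v, y}): φ is false.
  w (successors {w, x}): φ is false.
  x (successors {x, y}): φ is false.
  y (successors {y}): φ is false.
For instance, at u:
  At u: □(p → ¬(r ∧ p)) requires p → ¬(r ∧ p) at every successor {u, y}.
    p → ¬(r ∧ p) fails at y, so □(p → ¬(r ∧ p)) is false at u.

No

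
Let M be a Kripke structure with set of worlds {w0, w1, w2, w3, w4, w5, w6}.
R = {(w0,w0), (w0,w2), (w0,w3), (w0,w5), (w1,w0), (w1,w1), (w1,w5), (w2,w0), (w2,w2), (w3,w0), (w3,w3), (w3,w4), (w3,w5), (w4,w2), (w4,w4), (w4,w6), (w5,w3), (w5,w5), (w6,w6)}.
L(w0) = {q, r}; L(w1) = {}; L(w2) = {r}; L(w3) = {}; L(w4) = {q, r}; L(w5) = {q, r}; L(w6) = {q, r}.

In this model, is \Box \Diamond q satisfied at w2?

Yes

At w2: \Box \Diamond q requires \Diamond q at every successor {w0, w2}.
    At w0: \Diamond q requires q at some successor in {w0, w2, w3, w5}.
      q holds at w0, so \Diamond q is true at w0.
    At w2: \Diamond q requires q at some successor in {w0, w2}.
      q holds at w0, so \Diamond q is true at w2.
So \Box \Diamond q is true at w2.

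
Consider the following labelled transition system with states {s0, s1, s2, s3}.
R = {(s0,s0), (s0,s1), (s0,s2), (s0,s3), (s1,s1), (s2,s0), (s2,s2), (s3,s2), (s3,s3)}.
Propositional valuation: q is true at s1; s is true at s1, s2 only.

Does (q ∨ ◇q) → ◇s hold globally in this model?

Yes

Let φ = (q ∨ ◇q) → ◇s. Evaluate φ at each world:
  s0 (successors {s0, s1, s2, s3}): φ is true.
  s1 (successors {s1}): φ is true.
  s2 (successors {s0, s2}): φ is true.
  s3 (successors {s2, s3}): φ is true.
For instance, at s1:
  At s1: q ∨ ◇q is true, ◇s is true, so (q ∨ ◇q) → ◇s is true.
    At s1: q is true, ◇q is true, so q ∨ ◇q is true.
      At s1: ◇q requires q at some successor in {s1}.
        q holds at s1, so ◇q is true at s1.
    At s1: ◇s requires s at some successor in {s1}.
      s holds at s1, so ◇s is true at s1.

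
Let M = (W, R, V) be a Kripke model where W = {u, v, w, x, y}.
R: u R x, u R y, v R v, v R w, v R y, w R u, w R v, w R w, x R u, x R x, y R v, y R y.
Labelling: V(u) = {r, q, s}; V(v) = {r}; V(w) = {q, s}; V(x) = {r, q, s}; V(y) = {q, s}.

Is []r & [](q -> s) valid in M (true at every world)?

Let φ = []r & [](q -> s). Evaluate φ at each world:
  u (successors {x, y}): φ is false.
  v (successors {v, w, y}): φ is false.
  w (successors {u, v, w}): φ is false.
  x (successors {u, x}): φ is true.
  y (successors {v, y}): φ is false.
Detail at u (counterexample):
  At u: []r is false, [](q -> s) is true, so []r & [](q -> s) is false.
    At u: []r requires r at every successor {x, y}.
      r fails at y, so []r is false at u.
    At u: [](q -> s) requires q -> s at every successor {x, y}.
      At x: q -> s is true.
      At y: q -> s is true.
    So [](q -> s) is true at u.

No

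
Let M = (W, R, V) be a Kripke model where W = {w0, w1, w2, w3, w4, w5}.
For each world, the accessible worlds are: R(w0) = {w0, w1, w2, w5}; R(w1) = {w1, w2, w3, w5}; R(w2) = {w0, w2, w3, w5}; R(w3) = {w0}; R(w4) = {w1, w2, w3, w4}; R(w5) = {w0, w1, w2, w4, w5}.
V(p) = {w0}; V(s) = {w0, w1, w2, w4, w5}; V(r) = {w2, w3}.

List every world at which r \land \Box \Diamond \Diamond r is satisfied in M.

w2, w3

Let φ = r \land \Box \Diamond \Diamond r. Evaluate φ at each world:
  w0 (successors {w0, w1, w2, w5}): φ is false.
  w1 (successors {w1, w2, w3, w5}): φ is false.
  w2 (successors {w0, w2, w3, w5}): φ is true.
  w3 (successors {w0}): φ is true.
  w4 (successors {w1, w2, w3, w4}): φ is false.
  w5 (successors {w0, w1, w2, w4, w5}): φ is false.
For instance, at w5:
  At w5: r is false, \Box \Diamond \Diamond r is true, so r \land \Box \Diamond \Diamond r is false.
    At w5: \Box \Diamond \Diamond r requires \Diamond \Diamond r at every successor {w0, w1, w2, w4, w5}.
      At w0: \Diamond \Diamond r is true.
      At w1: \Diamond \Diamond r is true.
      At w2: \Diamond \Diamond r is true.
      At w4: \Diamond \Diamond r is true.
      At w5: \Diamond \Diamond r is true.
    So \Box \Diamond \Diamond r is true at w5.
Satisfying worlds: {w2, w3}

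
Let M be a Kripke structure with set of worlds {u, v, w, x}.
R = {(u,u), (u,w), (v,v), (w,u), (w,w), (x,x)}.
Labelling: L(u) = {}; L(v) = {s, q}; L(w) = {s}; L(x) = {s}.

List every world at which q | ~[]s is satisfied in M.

Let φ = q | ~[]s. Evaluate φ at each world:
  u (successors {u, w}): φ is true.
  v (successors {v}): φ is true.
  w (successors {u, w}): φ is true.
  x (successors {x}): φ is false.
For instance, at u:
  At u: q is false, ~[]s is true, so q | ~[]s is true.
    At u: []s is false, so ~[]s is true.
      At u: []s requires s at every successor {u, w}.
        s fails at u, so []s is false at u.
Satisfying worlds: {u, v, w}

u, v, w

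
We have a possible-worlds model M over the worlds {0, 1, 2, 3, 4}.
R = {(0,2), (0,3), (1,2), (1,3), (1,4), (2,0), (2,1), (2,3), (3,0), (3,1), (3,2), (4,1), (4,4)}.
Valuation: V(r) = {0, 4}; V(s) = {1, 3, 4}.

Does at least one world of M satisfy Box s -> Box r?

Recall that Box ψ holds at a world iff ψ holds at every accessible world, and Dia ψ holds iff ψ holds at some accessible world.
Let φ = Box s -> Box r. Evaluate φ at each world:
  0 (successors {2, 3}): φ is true.
  1 (successors {2, 3, 4}): φ is true.
  2 (successors {0, 1, 3}): φ is true.
  3 (successors {0, 1, 2}): φ is true.
  4 (successors {1, 4}): φ is false.
Detail at 0 (witness):
  At 0: Box s is false, Box r is false, so Box s -> Box r is true.
    At 0: Box s requires s at every successor {2, 3}.
      s fails at 2, so Box s is false at 0.
    At 0: Box r requires r at every successor {2, 3}.
      r fails at 2, so Box r is false at 0.

Yes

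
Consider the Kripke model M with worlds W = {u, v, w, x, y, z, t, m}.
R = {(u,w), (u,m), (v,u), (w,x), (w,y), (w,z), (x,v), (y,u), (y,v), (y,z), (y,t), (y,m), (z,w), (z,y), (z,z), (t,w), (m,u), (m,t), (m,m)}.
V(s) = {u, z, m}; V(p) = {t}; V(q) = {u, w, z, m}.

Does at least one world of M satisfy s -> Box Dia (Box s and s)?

Yes

Recall that Box ψ holds at a world iff ψ holds at every accessible world, and Dia ψ holds iff ψ holds at some accessible world.
Let φ = s -> Box Dia (Box s and s). Evaluate φ at each world:
  u (successors {w, m}): φ is false.
  v (successors {u}): φ is true.
  w (successors {x, y, z}): φ is true.
  x (successors {v}): φ is true.
  y (successors {u, v, z, t, m}): φ is true.
  z (successors {w, y, z}): φ is false.
  t (successors {w}): φ is true.
  m (successors {u, t, m}): φ is false.
Detail at v (witness):
  At v: s is false, Box Dia (Box s and s) is false, so s -> Box Dia (Box s and s) is true.
    At v: Box Dia (Box s and s) requires Dia (Box s and s) at every successor {u}.
      Dia (Box s and s) fails at u, so Box Dia (Box s and s) is false at v.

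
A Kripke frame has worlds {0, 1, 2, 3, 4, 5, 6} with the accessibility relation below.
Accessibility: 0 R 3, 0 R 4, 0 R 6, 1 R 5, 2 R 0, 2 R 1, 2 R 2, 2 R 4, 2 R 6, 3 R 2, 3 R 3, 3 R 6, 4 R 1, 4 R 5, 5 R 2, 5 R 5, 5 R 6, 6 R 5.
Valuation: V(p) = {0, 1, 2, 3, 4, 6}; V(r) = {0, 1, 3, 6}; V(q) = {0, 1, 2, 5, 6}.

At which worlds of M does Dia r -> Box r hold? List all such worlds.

Let φ = Dia r -> Box r. Evaluate φ at each world:
  0 (successors {3, 4, 6}): φ is false.
  1 (successors {5}): φ is true.
  2 (successors {0, 1, 2, 4, 6}): φ is false.
  3 (successors {2, 3, 6}): φ is false.
  4 (successors {1, 5}): φ is false.
  5 (successors {2, 5, 6}): φ is false.
  6 (successors {5}): φ is true.
For instance, at 4:
  At 4: Dia r is true, Box r is false, so Dia r -> Box r is false.
    At 4: Dia r requires r at some successor in {1, 5}.
      r holds at 1, so Dia r is true at 4.
    At 4: Box r requires r at every successor {1, 5}.
      r fails at 5, so Box r is false at 4.
Satisfying worlds: {1, 6}

1, 6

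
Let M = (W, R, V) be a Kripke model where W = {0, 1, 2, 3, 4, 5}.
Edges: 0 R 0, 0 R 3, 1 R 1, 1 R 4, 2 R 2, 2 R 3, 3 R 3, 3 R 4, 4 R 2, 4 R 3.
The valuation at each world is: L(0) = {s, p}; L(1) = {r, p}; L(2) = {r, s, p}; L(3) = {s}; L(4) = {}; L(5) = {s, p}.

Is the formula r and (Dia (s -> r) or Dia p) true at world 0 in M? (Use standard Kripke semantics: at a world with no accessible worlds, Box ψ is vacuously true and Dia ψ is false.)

No

At 0: r is false, Dia (s -> r) or Dia p is true, so r and (Dia (s -> r) or Dia p) is false.
  At 0: Dia (s -> r) is false, Dia p is true, so Dia (s -> r) or Dia p is true.
    At 0: Dia (s -> r) requires s -> r at some successor in {0, 3}.
      At 0: s -> r is false.
      At 3: s -> r is false.
    So Dia (s -> r) is false at 0.
    At 0: Dia p requires p at some successor in {0, 3}.
      p holds at 0, so Dia p is true at 0.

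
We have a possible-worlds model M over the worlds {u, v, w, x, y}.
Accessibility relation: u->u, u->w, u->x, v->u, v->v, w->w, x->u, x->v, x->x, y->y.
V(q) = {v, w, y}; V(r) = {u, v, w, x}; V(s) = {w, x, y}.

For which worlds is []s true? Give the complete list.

w, y

Let φ = []s. Evaluate φ at each world:
  u (successors {u, w, x}): φ is false.
  v (successors {u, v}): φ is false.
  w (successors {w}): φ is true.
  x (successors {u, v, x}): φ is false.
  y (successors {y}): φ is true.
For instance, at x:
  At x: []s requires s at every successor {u, v, x}.
    s fails at u, so []s is false at x.
Satisfying worlds: {w, y}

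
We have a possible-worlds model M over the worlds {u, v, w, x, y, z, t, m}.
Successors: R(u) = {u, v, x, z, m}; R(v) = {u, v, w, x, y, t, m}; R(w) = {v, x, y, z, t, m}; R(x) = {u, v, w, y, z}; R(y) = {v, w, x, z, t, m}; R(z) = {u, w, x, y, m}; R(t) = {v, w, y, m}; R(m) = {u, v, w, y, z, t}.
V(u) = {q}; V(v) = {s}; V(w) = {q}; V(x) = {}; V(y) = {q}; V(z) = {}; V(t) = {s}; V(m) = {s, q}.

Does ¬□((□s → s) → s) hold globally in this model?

Yes

Recall that □ψ holds at a world iff ψ holds at every accessible world, and ◇ψ holds iff ψ holds at some accessible world.
Let φ = ¬□((□s → s) → s). Evaluate φ at each world:
  u (successors {u, v, x, z, m}): φ is true.
  v (successors {u, v, w, x, y, t, m}): φ is true.
  w (successors {v, x, y, z, t, m}): φ is true.
  x (successors {u, v, w, y, z}): φ is true.
  y (successors {v, w, x, z, t, m}): φ is true.
  z (successors {u, w, x, y, m}): φ is true.
  t (successors {v, w, y, m}): φ is true.
  m (successors {u, v, w, y, z, t}): φ is true.
For instance, at u:
  At u: □((□s → s) → s) is false, so ¬□((□s → s) → s) is true.
    At u: □((□s → s) → s) requires (□s → s) → s at every successor {u, v, x, z, m}.
      (□s → s) → s fails at u, so □((□s → s) → s) is false at u.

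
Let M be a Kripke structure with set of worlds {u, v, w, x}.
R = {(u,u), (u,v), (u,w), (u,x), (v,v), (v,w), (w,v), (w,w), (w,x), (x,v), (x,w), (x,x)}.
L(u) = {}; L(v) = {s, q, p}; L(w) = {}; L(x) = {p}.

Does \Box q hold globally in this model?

No

Recall that \Box ψ holds at a world iff ψ holds at every accessible world, and \Diamond ψ holds iff ψ holds at some accessible world.
Let φ = \Box q. Evaluate φ at each world:
  u (successors {u, v, w, x}): φ is false.
  v (successors {v, w}): φ is false.
  w (successors {v, w, x}): φ is false.
  x (successors {v, w, x}): φ is false.
Detail at u (counterexample):
  At u: \Box q requires q at every successor {u, v, w, x}.
    q fails at u, so \Box q is false at u.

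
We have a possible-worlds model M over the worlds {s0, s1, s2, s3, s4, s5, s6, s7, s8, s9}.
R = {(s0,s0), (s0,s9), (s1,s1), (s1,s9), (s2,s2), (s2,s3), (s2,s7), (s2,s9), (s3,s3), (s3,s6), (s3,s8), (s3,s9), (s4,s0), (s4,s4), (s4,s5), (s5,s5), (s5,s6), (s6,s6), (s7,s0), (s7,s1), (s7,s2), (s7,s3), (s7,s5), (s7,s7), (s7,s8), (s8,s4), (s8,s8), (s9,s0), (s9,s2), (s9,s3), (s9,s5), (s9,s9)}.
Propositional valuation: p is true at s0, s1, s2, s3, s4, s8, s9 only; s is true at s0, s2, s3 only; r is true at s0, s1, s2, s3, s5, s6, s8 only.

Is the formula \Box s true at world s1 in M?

No

At s1: \Box s requires s at every successor {s1, s9}.
  s fails at s1, so \Box s is false at s1.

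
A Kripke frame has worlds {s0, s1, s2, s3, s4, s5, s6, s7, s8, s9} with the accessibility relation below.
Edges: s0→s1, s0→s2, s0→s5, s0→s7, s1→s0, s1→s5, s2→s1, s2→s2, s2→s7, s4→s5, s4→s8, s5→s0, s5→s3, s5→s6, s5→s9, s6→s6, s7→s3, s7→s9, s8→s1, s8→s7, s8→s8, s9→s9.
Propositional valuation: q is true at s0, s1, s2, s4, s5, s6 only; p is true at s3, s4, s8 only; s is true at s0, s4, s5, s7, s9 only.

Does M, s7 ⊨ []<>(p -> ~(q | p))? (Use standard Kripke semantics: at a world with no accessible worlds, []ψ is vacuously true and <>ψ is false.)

Recall that []ψ holds at a world iff ψ holds at every accessible world, and <>ψ holds iff ψ holds at some accessible world.
At s7: []<>(p -> ~(q | p)) requires <>(p -> ~(q | p)) at every successor {s3, s9}.
  <>(p -> ~(q | p)) fails at s3, so []<>(p -> ~(q | p)) is false at s7.
    At s3: no accessible worlds, so <>(p -> ~(q | p)) is false.

No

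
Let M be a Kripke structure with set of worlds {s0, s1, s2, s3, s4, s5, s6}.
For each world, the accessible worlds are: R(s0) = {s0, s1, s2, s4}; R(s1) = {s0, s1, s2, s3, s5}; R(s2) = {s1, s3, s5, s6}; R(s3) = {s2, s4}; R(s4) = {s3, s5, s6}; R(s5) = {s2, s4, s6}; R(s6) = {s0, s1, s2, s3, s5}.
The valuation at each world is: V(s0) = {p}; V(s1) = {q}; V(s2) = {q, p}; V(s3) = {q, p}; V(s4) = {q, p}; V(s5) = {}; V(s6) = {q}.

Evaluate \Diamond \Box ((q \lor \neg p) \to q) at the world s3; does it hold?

At s3: \Diamond \Box ((q \lor \neg p) \to q) requires \Box ((q \lor \neg p) \to q) at some successor in {s2, s4}.
  At s2: \Box ((q \lor \neg p) \to q) is false.
  At s4: \Box ((q \lor \neg p) \to q) is false.
So \Diamond \Box ((q \lor \neg p) \to q) is false at s3.

No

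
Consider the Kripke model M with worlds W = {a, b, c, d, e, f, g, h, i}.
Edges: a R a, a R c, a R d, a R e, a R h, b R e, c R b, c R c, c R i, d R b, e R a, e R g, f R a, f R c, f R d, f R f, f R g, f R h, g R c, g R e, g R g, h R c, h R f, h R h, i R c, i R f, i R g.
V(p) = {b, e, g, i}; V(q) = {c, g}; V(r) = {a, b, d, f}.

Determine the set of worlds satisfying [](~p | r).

d, h

Recall that []ψ holds at a world iff ψ holds at every accessible world, and <>ψ holds iff ψ holds at some accessible world.
Let φ = [](~p | r). Evaluate φ at each world:
  a (successors {a, c, d, e, h}): φ is false.
  b (successors {e}): φ is false.
  c (successors {b, c, i}): φ is false.
  d (successors {b}): φ is true.
  e (successors {a, g}): φ is false.
  f (successors {a, c, d, f, g, h}): φ is false.
  g (successors {c, e, g}): φ is false.
  h (successors {c, f, h}): φ is true.
  i (successors {c, f, g}): φ is false.
For instance, at e:
  At e: [](~p | r) requires ~p | r at every successor {a, g}.
    ~p | r fails at g, so [](~p | r) is false at e.
Satisfying worlds: {d, h}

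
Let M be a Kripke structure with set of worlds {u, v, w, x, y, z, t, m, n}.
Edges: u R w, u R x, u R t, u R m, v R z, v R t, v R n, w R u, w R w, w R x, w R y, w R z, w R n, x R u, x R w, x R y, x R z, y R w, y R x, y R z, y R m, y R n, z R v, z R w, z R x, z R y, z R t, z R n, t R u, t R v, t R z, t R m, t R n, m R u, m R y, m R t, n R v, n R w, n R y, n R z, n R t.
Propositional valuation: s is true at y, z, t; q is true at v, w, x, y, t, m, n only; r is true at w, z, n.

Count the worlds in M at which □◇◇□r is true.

Let φ = □◇◇□r. Evaluate φ at each world:
  u (successors {w, x, t, m}): φ is false.
  v (successors {z, t, n}): φ is false.
  w (successors {u, w, x, y, z, n}): φ is false.
  x (successors {u, w, y, z}): φ is false.
  y (successors {w, x, z, m, n}): φ is false.
  z (successors {v, w, x, y, t, n}): φ is false.
  t (successors {u, v, z, m, n}): φ is false.
  m (successors {u, y, t}): φ is false.
  n (successors {v, w, y, z, t}): φ is false.
For instance, at u:
  At u: □◇◇□r requires ◇◇□r at every successor {w, x, t, m}.
    ◇◇□r fails at w, so □◇◇□r is false at u.
      At w: ◇◇□r requires ◇□r at some successor in {u, w, x, y, z, n}.
        At u: ◇□r is false.
        At w: ◇□r is false.
        At x: ◇□r is false.
        At y: ◇□r is false.
        At z: ◇□r is false.
        At n: ◇□r is false.
      So ◇◇□r is false at w.
Satisfying worlds: none.

0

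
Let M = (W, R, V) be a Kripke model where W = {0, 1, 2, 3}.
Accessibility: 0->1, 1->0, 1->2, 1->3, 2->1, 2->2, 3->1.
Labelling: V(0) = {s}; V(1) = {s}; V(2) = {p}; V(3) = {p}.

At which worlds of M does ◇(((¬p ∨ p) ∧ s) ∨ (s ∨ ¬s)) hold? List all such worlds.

Let φ = ◇(((¬p ∨ p) ∧ s) ∨ (s ∨ ¬s)). Evaluate φ at each world:
  0 (successors {1}): φ is true.
  1 (successors {0, 2, 3}): φ is true.
  2 (successors {1, 2}): φ is true.
  3 (successors {1}): φ is true.
For instance, at 0:
  At 0: ◇(((¬p ∨ p) ∧ s) ∨ (s ∨ ¬s)) requires ((¬p ∨ p) ∧ s) ∨ (s ∨ ¬s) at some successor in {1}.
    ((¬p ∨ p) ∧ s) ∨ (s ∨ ¬s) holds at 1, so ◇(((¬p ∨ p) ∧ s) ∨ (s ∨ ¬s)) is true at 0.
Satisfying worlds: {0, 1, 2, 3}

0, 1, 2, 3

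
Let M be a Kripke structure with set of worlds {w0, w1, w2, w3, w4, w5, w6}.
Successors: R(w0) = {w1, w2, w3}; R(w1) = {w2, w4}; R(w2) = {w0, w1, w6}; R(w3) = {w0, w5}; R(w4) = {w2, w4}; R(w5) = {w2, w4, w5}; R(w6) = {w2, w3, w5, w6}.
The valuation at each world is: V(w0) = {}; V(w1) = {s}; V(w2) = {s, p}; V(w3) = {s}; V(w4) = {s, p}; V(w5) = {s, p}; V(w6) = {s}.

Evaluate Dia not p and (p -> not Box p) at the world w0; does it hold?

Yes

At w0: Dia not p is true, p -> not Box p is true, so Dia not p and (p -> not Box p) is true.
  At w0: Dia not p requires not p at some successor in {w1, w2, w3}.
    not p holds at w1, so Dia not p is true at w0.
  At w0: p is false, not Box p is true, so p -> not Box p is true.
    At w0: Box p is false, so not Box p is true.
      At w0: Box p requires p at every successor {w1, w2, w3}.
        p fails at w1, so Box p is false at w0.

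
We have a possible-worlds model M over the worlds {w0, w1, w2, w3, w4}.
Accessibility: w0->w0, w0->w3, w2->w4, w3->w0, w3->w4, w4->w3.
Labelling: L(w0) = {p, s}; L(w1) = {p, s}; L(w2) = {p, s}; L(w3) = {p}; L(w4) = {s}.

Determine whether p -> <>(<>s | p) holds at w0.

Recall that <>ψ holds at a world iff ψ holds at some accessible world.
At w0: p is true, <>(<>s | p) is true, so p -> <>(<>s | p) is true.
  At w0: <>(<>s | p) requires <>s | p at some successor in {w0, w3}.
    <>s | p holds at w0, so <>(<>s | p) is true at w0.
      At w0: <>s is true, p is true, so <>s | p is true.

Yes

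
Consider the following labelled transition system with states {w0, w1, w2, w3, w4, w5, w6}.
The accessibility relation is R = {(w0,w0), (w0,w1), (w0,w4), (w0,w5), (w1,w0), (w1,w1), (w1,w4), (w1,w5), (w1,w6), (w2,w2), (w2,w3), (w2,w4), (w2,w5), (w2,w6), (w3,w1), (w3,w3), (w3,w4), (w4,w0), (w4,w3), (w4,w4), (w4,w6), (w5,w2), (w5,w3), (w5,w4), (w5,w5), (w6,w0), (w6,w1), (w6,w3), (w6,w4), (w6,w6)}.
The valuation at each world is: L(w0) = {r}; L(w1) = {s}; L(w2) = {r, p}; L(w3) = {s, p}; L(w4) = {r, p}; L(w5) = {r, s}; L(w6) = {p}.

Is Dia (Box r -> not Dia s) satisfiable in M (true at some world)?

Let φ = Dia (Box r -> not Dia s). Evaluate φ at each world:
  w0 (successors {w0, w1, w4, w5}): φ is true.
  w1 (successors {w0, w1, w4, w5, w6}): φ is true.
  w2 (successors {w2, w3, w4, w5, w6}): φ is true.
  w3 (successors {w1, w3, w4}): φ is true.
  w4 (successors {w0, w3, w4, w6}): φ is true.
  w5 (successors {w2, w3, w4, w5}): φ is true.
  w6 (successors {w0, w1, w3, w4, w6}): φ is true.
Detail at w0 (witness):
  At w0: Dia (Box r -> not Dia s) requires Box r -> not Dia s at some successor in {w0, w1, w4, w5}.
    Box r -> not Dia s holds at w0, so Dia (Box r -> not Dia s) is true at w0.
      At w0: Box r is false, not Dia s is false, so Box r -> not Dia s is true.

Yes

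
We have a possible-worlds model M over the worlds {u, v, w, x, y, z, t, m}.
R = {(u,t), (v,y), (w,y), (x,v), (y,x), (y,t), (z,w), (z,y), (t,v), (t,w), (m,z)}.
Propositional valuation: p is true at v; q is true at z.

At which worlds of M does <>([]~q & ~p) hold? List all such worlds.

u, v, w, y, z, t, m

Let φ = <>([]~q & ~p). Evaluate φ at each world:
  u (successors {t}): φ is true.
  v (successors {y}): φ is true.
  w (successors {y}): φ is true.
  x (successors {v}): φ is false.
  y (successors {x, t}): φ is true.
  z (successors {w, y}): φ is true.
  t (successors {v, w}): φ is true.
  m (successors {z}): φ is true.
For instance, at v:
  At v: <>([]~q & ~p) requires []~q & ~p at some successor in {y}.
    []~q & ~p holds at y, so <>([]~q & ~p) is true at v.
      At y: []~q is true, ~p is true, so []~q & ~p is true.
Satisfying worlds: {u, v, w, y, z, t, m}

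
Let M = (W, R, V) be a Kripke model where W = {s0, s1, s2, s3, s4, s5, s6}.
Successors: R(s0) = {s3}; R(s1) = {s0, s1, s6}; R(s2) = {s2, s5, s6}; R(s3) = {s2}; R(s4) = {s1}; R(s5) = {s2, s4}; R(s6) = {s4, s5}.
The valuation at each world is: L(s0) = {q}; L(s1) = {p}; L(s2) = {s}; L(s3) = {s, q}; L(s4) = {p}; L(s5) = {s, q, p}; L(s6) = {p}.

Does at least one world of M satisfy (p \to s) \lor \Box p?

Yes

Recall that \Box ψ holds at a world iff ψ holds at every accessible world, and \Diamond ψ holds iff ψ holds at some accessible world.
Let φ = (p \to s) \lor \Box p. Evaluate φ at each world:
  s0 (successors {s3}): φ is true.
  s1 (successors {s0, s1, s6}): φ is false.
  s2 (successors {s2, s5, s6}): φ is true.
  s3 (successors {s2}): φ is true.
  s4 (successors {s1}): φ is true.
  s5 (successors {s2, s4}): φ is true.
  s6 (successors {s4, s5}): φ is true.
Detail at s0 (witness):
  At s0: p \to s is true, \Box p is false, so (p \to s) \lor \Box p is true.
    At s0: \Box p requires p at every successor {s3}.
      p fails at s3, so \Box p is false at s0.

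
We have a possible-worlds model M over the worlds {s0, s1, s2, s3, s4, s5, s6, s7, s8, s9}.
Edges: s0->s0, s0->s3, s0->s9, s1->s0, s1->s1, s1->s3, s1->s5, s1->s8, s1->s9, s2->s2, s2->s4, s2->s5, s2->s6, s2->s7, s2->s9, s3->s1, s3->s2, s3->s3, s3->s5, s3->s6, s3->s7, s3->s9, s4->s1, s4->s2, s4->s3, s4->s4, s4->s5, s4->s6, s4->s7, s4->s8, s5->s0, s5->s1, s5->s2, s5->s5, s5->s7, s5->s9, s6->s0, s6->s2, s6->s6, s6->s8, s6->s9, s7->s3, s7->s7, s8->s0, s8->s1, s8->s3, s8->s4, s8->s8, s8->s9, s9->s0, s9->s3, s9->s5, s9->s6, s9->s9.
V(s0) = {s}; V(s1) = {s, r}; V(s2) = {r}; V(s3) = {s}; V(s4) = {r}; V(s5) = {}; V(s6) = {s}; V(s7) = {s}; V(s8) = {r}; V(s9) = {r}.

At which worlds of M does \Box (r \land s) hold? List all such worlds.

none

Let φ = \Box (r \land s). Evaluate φ at each world:
  s0 (successors {s0, s3, s9}): φ is false.
  s1 (successors {s0, s1, s3, s5, s8, s9}): φ is false.
  s2 (successors {s2, s4, s5, s6, s7, s9}): φ is false.
  s3 (successors {s1, s2, s3, s5, s6, s7, s9}): φ is false.
  s4 (successors {s1, s2, s3, s4, s5, s6, s7, s8}): φ is false.
  s5 (successors {s0, s1, s2, s5, s7, s9}): φ is false.
  s6 (successors {s0, s2, s6, s8, s9}): φ is false.
  s7 (successors {s3, s7}): φ is false.
  s8 (successors {s0, s1, s3, s4, s8, s9}): φ is false.
  s9 (successors {s0, s3, s5, s6, s9}): φ is false.
For instance, at s4:
  At s4: \Box (r \land s) requires r \land s at every successor {s1, s2, s3, s4, s5, s6, s7, s8}.
    r \land s fails at s2, so \Box (r \land s) is false at s4.
Satisfying worlds: none.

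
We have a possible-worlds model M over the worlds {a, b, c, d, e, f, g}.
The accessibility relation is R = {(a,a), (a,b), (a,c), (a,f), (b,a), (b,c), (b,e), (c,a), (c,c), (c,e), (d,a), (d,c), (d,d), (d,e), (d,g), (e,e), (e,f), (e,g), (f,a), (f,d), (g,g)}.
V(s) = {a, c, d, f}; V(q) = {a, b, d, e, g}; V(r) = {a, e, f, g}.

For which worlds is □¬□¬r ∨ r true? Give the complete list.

Let φ = □¬□¬r ∨ r. Evaluate φ at each world:
  a (successors {a, b, c, f}): φ is true.
  b (successors {a, c, e}): φ is true.
  c (successors {a, c, e}): φ is true.
  d (successors {a, c, d, e, g}): φ is true.
  e (successors {e, f, g}): φ is true.
  f (successors {a, d}): φ is true.
  g (successors {g}): φ is true.
For instance, at e:
  At e: □¬□¬r is true, r is true, so □¬□¬r ∨ r is true.
    At e: □¬□¬r requires ¬□¬r at every successor {e, f, g}.
      At e: ¬□¬r is true.
      At f: ¬□¬r is true.
      At g: ¬□¬r is true.
    So □¬□¬r is true at e.
Satisfying worlds: {a, b, c, d, e, f, g}

a, b, c, d, e, f, g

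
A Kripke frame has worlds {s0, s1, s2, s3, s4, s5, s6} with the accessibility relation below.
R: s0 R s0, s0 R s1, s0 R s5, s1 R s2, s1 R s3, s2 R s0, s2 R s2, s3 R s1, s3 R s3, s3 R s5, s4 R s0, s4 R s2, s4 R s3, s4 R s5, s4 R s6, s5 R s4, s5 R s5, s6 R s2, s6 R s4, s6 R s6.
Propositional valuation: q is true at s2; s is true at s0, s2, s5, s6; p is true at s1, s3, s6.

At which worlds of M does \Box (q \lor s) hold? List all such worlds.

s2

Recall that \Box ψ holds at a world iff ψ holds at every accessible world, and \Diamond ψ holds iff ψ holds at some accessible world.
Let φ = \Box (q \lor s). Evaluate φ at each world:
  s0 (successors {s0, s1, s5}): φ is false.
  s1 (successors {s2, s3}): φ is false.
  s2 (successors {s0, s2}): φ is true.
  s3 (successors {s1, s3, s5}): φ is false.
  s4 (successors {s0, s2, s3, s5, s6}): φ is false.
  s5 (successors {s4, s5}): φ is false.
  s6 (successors {s2, s4, s6}): φ is false.
For instance, at s0:
  At s0: \Box (q \lor s) requires q \lor s at every successor {s0, s1, s5}.
    q \lor s fails at s1, so \Box (q \lor s) is false at s0.
Satisfying worlds: {s2}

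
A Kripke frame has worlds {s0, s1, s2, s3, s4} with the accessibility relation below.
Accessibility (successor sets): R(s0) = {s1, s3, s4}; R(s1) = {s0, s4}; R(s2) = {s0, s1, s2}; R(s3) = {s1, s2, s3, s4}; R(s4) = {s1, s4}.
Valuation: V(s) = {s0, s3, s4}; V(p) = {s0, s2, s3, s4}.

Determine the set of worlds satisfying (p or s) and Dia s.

Let φ = (p or s) and Dia s. Evaluate φ at each world:
  s0 (successors {s1, s3, s4}): φ is true.
  s1 (successors {s0, s4}): φ is false.
  s2 (successors {s0, s1, s2}): φ is true.
  s3 (successors {s1, s2, s3, s4}): φ is true.
  s4 (successors {s1, s4}): φ is true.
For instance, at s1:
  At s1: p or s is false, Dia s is true, so (p or s) and Dia s is false.
    At s1: Dia s requires s at some successor in {s0, s4}.
      s holds at s0, so Dia s is true at s1.
Satisfying worlds: {s0, s2, s3, s4}

s0, s2, s3, s4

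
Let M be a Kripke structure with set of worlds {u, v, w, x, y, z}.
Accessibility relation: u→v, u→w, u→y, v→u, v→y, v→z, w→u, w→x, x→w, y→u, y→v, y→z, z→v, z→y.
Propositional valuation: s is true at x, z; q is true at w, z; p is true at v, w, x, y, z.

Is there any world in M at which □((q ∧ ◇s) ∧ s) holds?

Let φ = □((q ∧ ◇s) ∧ s). Evaluate φ at each world:
  u (successors {v, w, y}): φ is false.
  v (successors {u, y, z}): φ is false.
  w (successors {u, x}): φ is false.
  x (successors {w}): φ is false.
  y (successors {u, v, z}): φ is false.
  z (successors {v, y}): φ is false.
For instance, at u:
  At u: □((q ∧ ◇s) ∧ s) requires (q ∧ ◇s) ∧ s at every successor {v, w, y}.
    (q ∧ ◇s) ∧ s fails at v, so □((q ∧ ◇s) ∧ s) is false at u.
      At v: q ∧ ◇s is false, s is false, so (q ∧ ◇s) ∧ s is false.

No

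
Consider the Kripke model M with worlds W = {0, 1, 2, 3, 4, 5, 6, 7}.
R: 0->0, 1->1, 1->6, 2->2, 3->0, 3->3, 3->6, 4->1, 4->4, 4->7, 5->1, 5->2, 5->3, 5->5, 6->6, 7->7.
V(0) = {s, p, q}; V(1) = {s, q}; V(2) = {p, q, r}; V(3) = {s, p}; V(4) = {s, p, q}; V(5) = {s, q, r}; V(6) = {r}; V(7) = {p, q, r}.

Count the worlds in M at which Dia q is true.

7

Recall that Dia ψ holds at a world iff ψ holds at some accessible world.
Let φ = Dia q. Evaluate φ at each world:
  0 (successors {0}): φ is true.
  1 (successors {1, 6}): φ is true.
  2 (successors {2}): φ is true.
  3 (successors {0, 3, 6}): φ is true.
  4 (successors {1, 4, 7}): φ is true.
  5 (successors {1, 2, 3, 5}): φ is true.
  6 (successors {6}): φ is false.
  7 (successors {7}): φ is true.
For instance, at 3:
  At 3: Dia q requires q at some successor in {0, 3, 6}.
    q holds at 0, so Dia q is true at 3.
Satisfying worlds: {0, 1, 2, 3, 4, 5, 7}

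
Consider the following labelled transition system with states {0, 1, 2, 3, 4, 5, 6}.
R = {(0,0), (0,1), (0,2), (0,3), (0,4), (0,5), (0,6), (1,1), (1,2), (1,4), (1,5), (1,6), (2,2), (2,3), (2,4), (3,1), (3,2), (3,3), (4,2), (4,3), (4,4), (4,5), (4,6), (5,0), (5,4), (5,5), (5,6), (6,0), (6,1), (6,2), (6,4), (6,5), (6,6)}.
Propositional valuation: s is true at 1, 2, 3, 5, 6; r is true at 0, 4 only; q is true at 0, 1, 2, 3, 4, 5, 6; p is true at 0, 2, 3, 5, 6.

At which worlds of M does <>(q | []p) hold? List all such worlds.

Let φ = <>(q | []p). Evaluate φ at each world:
  0 (successors {0, 1, 2, 3, 4, 5, 6}): φ is true.
  1 (successors {1, 2, 4, 5, 6}): φ is true.
  2 (successors {2, 3, 4}): φ is true.
  3 (successors {1, 2, 3}): φ is true.
  4 (successors {2, 3, 4, 5, 6}): φ is true.
  5 (successors {0, 4, 5, 6}): φ is true.
  6 (successors {0, 1, 2, 4, 5, 6}): φ is true.
For instance, at 6:
  At 6: <>(q | []p) requires q | []p at some successor in {0, 1, 2, 4, 5, 6}.
    q | []p holds at 0, so <>(q | []p) is true at 6.
      At 0: q is true, []p is false, so q | []p is true.
Satisfying worlds: {0, 1, 2, 3, 4, 5, 6}

0, 1, 2, 3, 4, 5, 6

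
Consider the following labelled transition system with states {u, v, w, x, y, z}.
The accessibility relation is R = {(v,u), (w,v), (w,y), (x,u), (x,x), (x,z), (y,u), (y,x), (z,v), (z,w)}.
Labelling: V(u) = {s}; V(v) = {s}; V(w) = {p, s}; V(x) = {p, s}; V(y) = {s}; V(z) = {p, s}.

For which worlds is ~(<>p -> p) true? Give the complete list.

y

Let φ = ~(<>p -> p). Evaluate φ at each world:
  u (successors ∅): φ is false.
  v (successors {u}): φ is false.
  w (successors {v, y}): φ is false.
  x (successors {u, x, z}): φ is false.
  y (successors {u, x}): φ is true.
  z (successors {v, w}): φ is false.
For instance, at w:
  At w: <>p -> p is true, so ~(<>p -> p) is false.
    At w: <>p is false, p is true, so <>p -> p is true.
      At w: <>p requires p at some successor in {v, y}.
        At v: p is false.
        At y: p is false.
      So <>p is false at w.
Satisfying worlds: {y}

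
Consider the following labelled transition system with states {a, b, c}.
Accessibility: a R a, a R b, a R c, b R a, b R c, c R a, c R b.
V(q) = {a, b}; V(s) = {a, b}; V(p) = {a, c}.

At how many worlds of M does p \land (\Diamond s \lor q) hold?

2

Let φ = p \land (\Diamond s \lor q). Evaluate φ at each world:
  a (successors {a, b, c}): φ is true.
  b (successors {a, c}): φ is false.
  c (successors {a, b}): φ is true.
For instance, at b:
  At b: p is false, \Diamond s \lor q is true, so p \land (\Diamond s \lor q) is false.
    At b: \Diamond s is true, q is true, so \Diamond s \lor q is true.
      At b: \Diamond s requires s at some successor in {a, c}.
        s holds at a, so \Diamond s is true at b.
Satisfying worlds: {a, c}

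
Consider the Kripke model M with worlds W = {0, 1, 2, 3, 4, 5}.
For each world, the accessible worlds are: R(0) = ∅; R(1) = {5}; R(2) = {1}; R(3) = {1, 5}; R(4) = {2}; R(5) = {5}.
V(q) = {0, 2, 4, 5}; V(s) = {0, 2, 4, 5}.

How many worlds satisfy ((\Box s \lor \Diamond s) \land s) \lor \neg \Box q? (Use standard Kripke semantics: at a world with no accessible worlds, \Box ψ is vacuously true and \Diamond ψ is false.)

Recall that \Box ψ holds at a world iff ψ holds at every accessible world, and \Diamond ψ holds iff ψ holds at some accessible world.
Let φ = ((\Box s \lor \Diamond s) \land s) \lor \neg \Box q. Evaluate φ at each world:
  0 (successors ∅): φ is true.
  1 (successors {5}): φ is false.
  2 (successors {1}): φ is true.
  3 (successors {1, 5}): φ is true.
  4 (successors {2}): φ is true.
  5 (successors {5}): φ is true.
For instance, at 2:
  At 2: (\Box s \lor \Diamond s) \land s is false, \neg \Box q is true, so ((\Box s \lor \Diamond s) \land s) \lor \neg \Box q is true.
    At 2: \Box s \lor \Diamond s is false, s is true, so (\Box s \lor \Diamond s) \land s is false.
      At 2: \Box s is false, \Diamond s is false, so \Box s \lor \Diamond s is false.
    At 2: \Box q is false, so \neg \Box q is true.
      At 2: \Box q requires q at every successor {1}.
        q fails at 1, so \Box q is false at 2.
Satisfying worlds: {0, 2, 3, 4, 5}

5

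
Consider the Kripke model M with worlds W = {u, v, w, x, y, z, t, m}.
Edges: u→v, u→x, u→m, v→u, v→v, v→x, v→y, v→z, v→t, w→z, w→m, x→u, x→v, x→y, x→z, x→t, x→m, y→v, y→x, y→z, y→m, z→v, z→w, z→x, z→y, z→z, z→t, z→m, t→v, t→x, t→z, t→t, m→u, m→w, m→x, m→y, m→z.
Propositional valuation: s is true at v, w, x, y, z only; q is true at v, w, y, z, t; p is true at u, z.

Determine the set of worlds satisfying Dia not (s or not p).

Let φ = Dia not (s or not p). Evaluate φ at each world:
  u (successors {v, x, m}): φ is false.
  v (successors {u, v, x, y, z, t}): φ is true.
  w (successors {z, m}): φ is false.
  x (successors {u, v, y, z, t, m}): φ is true.
  y (successors {v, x, z, m}): φ is false.
  z (successors {v, w, x, y, z, t, m}): φ is false.
  t (successors {v, x, z, t}): φ is false.
  m (successors {u, w, x, y, z}): φ is true.
For instance, at v:
  At v: Dia not (s or not p) requires not (s or not p) at some successor in {u, v, x, y, z, t}.
    not (s or not p) holds at u, so Dia not (s or not p) is true at v.
Satisfying worlds: {v, x, m}

v, x, m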